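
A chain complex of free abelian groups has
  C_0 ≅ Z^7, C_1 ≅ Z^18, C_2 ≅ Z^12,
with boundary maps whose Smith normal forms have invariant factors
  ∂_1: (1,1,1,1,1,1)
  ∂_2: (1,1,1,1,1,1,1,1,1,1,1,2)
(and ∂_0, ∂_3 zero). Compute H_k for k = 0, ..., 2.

H_0 = Z,  H_1 = Z_2,  H_2 = 0.

H_0: b_0 = 7 − 0 − 6 = 1; torsion from ∂_1 factors > 1: none. So H_0 = Z.
H_1: b_1 = 18 − 6 − 12 = 0; torsion from ∂_2 factors > 1: [2]. So H_1 = Z_2.
H_2: b_2 = 12 − 12 − 0 = 0; torsion from ∂_3 factors > 1: none. So H_2 = 0.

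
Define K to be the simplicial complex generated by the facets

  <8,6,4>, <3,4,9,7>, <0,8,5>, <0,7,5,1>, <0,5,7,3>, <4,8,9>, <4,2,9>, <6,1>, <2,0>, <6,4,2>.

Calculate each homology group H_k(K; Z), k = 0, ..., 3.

Fix the vertex order 0 < 1 < 2 < 3 < 4 < 5 < 6 < 7 < 8 < 9 and write every simplex with vertices in increasing order. Then dim K = 3 and the simplices of K are:

  0-simplices (10): [0], [1], [2], [3], [4], [5], [6], [7], [8], [9]
  1-simplices (25): (25 of them)
  2-simplices (16): [0,1,5], [0,1,7], [0,3,5], [0,3,7], [0,5,7], [0,5,8], [1,5,7], [2,4,6], [2,4,9], [3,4,7], [3,4,9], [3,5,7], [3,7,9], [4,6,8], [4,7,9], [4,8,9]
  3-simplices (3): [0,1,5,7], [0,3,5,7], [3,4,7,9]

so the chain groups are C_0 ≅ Z^10, C_1 ≅ Z^25, C_2 ≅ Z^16, C_3 ≅ Z^3.

∂_1: C_1 → C_0 maps an edge to its endpoints' difference, ∂[p,q] = q − p.
This gives a 10×25 integer matrix of rank 9; reducing to Smith normal form yields diagonal entries (1,1,1,1,1,1,1,1,1).

The boundary map ∂_2: C_2 → C_1 sends each 2-simplex [p,q,r] to [q,r] − [p,r] + [p,q]. For instance
  ∂[0,3,5] = [3,5] − [0,5] + [0,3],
  ∂[2,4,6] = [4,6] − [2,6] + [2,4].
This gives a 25×16 integer matrix of rank 13; reducing to Smith normal form yields diagonal entries (1,1,1,1,1,1,1,1,1,1,1,1,1).

The boundary map ∂_3: C_3 → C_2 sends each 3-simplex σ to the alternating sum Σ_i (−1)^i (σ with its i-th vertex removed). For instance
  ∂[0,3,5,7] = [3,5,7] − [0,5,7] + [0,3,7] − [0,3,5],
  ∂[3,4,7,9] = [4,7,9] − [3,7,9] + [3,4,9] − [3,4,7].
This gives a 16×3 integer matrix of rank 3; reducing to Smith normal form yields diagonal entries (1,1,1).

Now H_k = ker ∂_k / im ∂_{k+1}, so:

  H_0: rank C_0 − rank ∂_1 = 10 − 9 = 1, and the invariant factors of ∂_1 are all 1, so H_0 ≅ Z.
  H_1: rank ker ∂_1 − rank ∂_2 = (25 − 9) − 13 = 3, and the invariant factors of ∂_2 are all 1, so H_1 ≅ Z^3.
  H_2: rank ker ∂_2 − rank ∂_3 = (16 − 13) − 3 = 0, and the invariant factors of ∂_3 are all 1, so H_2 ≅ 0.
  H_3: rank ker ∂_3 − rank ∂_4 = (3 − 3) − 0 = 0, and there is no ∂_4, so H_3 ≅ 0.

H_0 ≅ Z,  H_1 ≅ Z^3,  H_2 = 0,  H_3 = 0.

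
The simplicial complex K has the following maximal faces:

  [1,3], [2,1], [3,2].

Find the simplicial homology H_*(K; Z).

H_0 ≅ Z,  H_1 ≅ Z.

Fix the vertex order 1 < 2 < 3 and write every simplex with vertices in increasing order. Then dim K = 1 and the simplices of K are:

  0-simplices (3): [1], [2], [3]
  1-simplices (3): [1,2], [1,3], [2,3]

so the chain groups are C_0 ≅ Z^3, C_1 ≅ Z^3.

Boundary ∂_1: C_1 → C_0 is given by ∂[p,q] = [q] − [p]. For instance
  ∂[1,2] = [2] − [1].
The 3×3 boundary matrix has rank 2 and Smith normal form diag(1,1).

From H_k ≅ ker(∂_k) / im(∂_{k+1}) we obtain:

  H_0: rank C_0 − rank ∂_1 = 3 − 2 = 1, and the invariant factors of ∂_1 are all 1, so H_0 = Z.
  H_1: rank ker ∂_1 − rank ∂_2 = (3 − 2) − 0 = 1, and there is no ∂_2, so H_1 = Z.

As a check, the Euler characteristic is 3 − 3 = 0, which agrees with 1 − 1 = 0.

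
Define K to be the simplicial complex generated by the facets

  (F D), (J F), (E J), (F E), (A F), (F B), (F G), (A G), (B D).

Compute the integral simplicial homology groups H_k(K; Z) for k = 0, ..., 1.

Fix the vertex order A < B < D < E < F < G < J and write every simplex with vertices in increasing order. Then dim K = 1 and the simplices of K are:

  0-simplices (7): A, B, D, E, F, G, J
  1-simplices (9): AF, AG, BD, BF, DF, EF, EJ, FG, FJ

Hence C_0 ≅ Z^7, C_1 ≅ Z^9.

∂_1: C_1 → C_0 maps an edge to its endpoints' difference, ∂[p,q] = q − p. For instance
  ∂BF = F − B.
The resulting 7×9 matrix has rank 6, and its Smith normal form has invariant factors (1,1,1,1,1,1).

Reading off H_k = ker ∂_k / im ∂_{k+1}:

  H_0: rank C_0 − rank ∂_1 = 7 − 6 = 1, and the invariant factors of ∂_1 are all 1, so H_0 ≅ Z.
  H_1: rank ker ∂_1 − rank ∂_2 = (9 − 6) − 0 = 3, and there is no ∂_2, so H_1 ≅ Z^3.

As a check, the Euler characteristic is 7 − 9 = -2, which agrees with 1 − 3 = -2.
(K is a triangulation of a wedge of 3 circles.)

H_0 = Z,  H_1 = Z^3.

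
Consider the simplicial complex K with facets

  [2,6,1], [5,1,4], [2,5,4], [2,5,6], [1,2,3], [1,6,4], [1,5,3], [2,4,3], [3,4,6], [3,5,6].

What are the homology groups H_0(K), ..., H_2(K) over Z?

H_0 ≅ Z,  H_1 ≅ Z_2,  H_2 = 0.

Order the vertices as 1 < 2 < 3 < 4 < 5 < 6. Listing each simplex with vertices in this order, K has dimension 2 with simplices:

  0-simplices (6): [1], [2], [3], [4], [5], [6]
  1-simplices (15): [1,2], [1,3], [1,4], [1,5], [1,6], [2,3], [2,4], [2,5], [2,6], [3,4], [3,5], [3,6], [4,5], [4,6], [5,6]
  2-simplices (10): [1,2,3], [1,2,6], [1,3,5], [1,4,5], [1,4,6], [2,3,4], [2,4,5], [2,5,6], [3,4,6], [3,5,6]

so the chain groups are C_0 ≅ Z^6, C_1 ≅ Z^15, C_2 ≅ Z^10.

The boundary map ∂_1: C_1 → C_0 sends each edge [p,q] (with p < q) to q − p. For instance
  ∂[2,5] = [5] − [2].
The resulting 6×15 matrix has rank 5, and its Smith normal form has invariant factors (1,1,1,1,1).

Boundary ∂_2: C_2 → C_1 maps a triangle to the signed sum of its edges. For instance
  ∂[3,4,6] = [4,6] − [3,6] + [3,4],
  ∂[3,5,6] = [5,6] − [3,6] + [3,5].
This gives a 15×10 integer matrix of rank 10; reducing to Smith normal form yields diagonal entries (1,1,1,1,1,1,1,1,1,2).

Computing H_k = (kernel of ∂_k) / (image of ∂_{k+1}):

  H_0: rank C_0 − rank ∂_1 = 6 − 5 = 1, and the invariant factors of ∂_1 are all 1, so H_0 ≅ Z.
  H_1: rank ker ∂_1 − rank ∂_2 = (15 − 5) − 10 = 0, and ∂_2 has invariant factor 2 > 1, so H_1 ≅ Z_2.
  H_2: rank ker ∂_2 − rank ∂_3 = (10 − 10) − 0 = 0, and there is no ∂_3, so H_2 ≅ 0.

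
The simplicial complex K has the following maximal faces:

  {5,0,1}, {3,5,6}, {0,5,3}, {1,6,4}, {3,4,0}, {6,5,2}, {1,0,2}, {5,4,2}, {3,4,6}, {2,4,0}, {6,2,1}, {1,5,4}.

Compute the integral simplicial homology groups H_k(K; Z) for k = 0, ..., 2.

Fix the vertex order 0 < 1 < 2 < 3 < 4 < 5 < 6 and write every simplex with vertices in increasing order. Then dim K = 2 and the simplices of K are:

  0-simplices (7): [0], [1], [2], [3], [4], [5], [6]
  1-simplices (18): [0,1], [0,2], [0,3], [0,4], [0,5], [1,2], [1,4], [1,5], [1,6], [2,4], [2,5], [2,6], [3,4], [3,5], [3,6], [4,5], [4,6], [5,6]
  2-simplices (12): [0,1,2], [0,1,5], [0,2,4], [0,3,4], [0,3,5], [1,2,6], [1,4,5], [1,4,6], [2,4,5], [2,5,6], [3,4,6], [3,5,6]

giving chain groups C_0 ≅ Z^7, C_1 ≅ Z^18, C_2 ≅ Z^12.

∂_1: C_1 → C_0 sends each edge [p,q] (with p < q) to q − p. For instance
  ∂[0,5] = [5] − [0].
As a 7×18 matrix over Z this has rank 6, with invariant factors (1,1,1,1,1,1).

The boundary map ∂_2: C_2 → C_1 sends each 2-simplex [p,q,r] to [q,r] − [p,r] + [p,q]. For instance
  ∂[0,3,5] = [3,5] − [0,5] + [0,3],
  ∂[0,3,4] = [3,4] − [0,4] + [0,3].
The resulting 18×12 matrix has rank 12, and its Smith normal form has invariant factors (1,1,1,1,1,1,1,1,1,1,1,2).

Reading off H_k = ker ∂_k / im ∂_{k+1}:

  H_0: rank C_0 − rank ∂_1 = 7 − 6 = 1, and the invariant factors of ∂_1 are all 1, so H_0 ≅ Z.
  H_1: rank ker ∂_1 − rank ∂_2 = (18 − 6) − 12 = 0, and ∂_2 has invariant factor 2 > 1, so H_1 ≅ Z/2Z.
  H_2: rank ker ∂_2 − rank ∂_3 = (12 − 12) − 0 = 0, and there is no ∂_3, so H_2 ≅ 0.

(K is a triangulation of the real projective plane RP^2.)

H_0 ≅ Z,  H_1 ≅ Z/2Z,  H_2 = 0.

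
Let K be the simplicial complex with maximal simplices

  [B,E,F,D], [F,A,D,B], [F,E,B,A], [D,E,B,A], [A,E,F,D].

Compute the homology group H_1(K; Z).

Order the vertices as A < B < D < E < F. Listing each simplex with vertices in this order, K has dimension 3 with simplices:

  0-simplices (5): A, B, D, E, F
  1-simplices (10): AB, AD, AE, AF, BD, BE, BF, DE, DF, EF
  2-simplices (10): ABD, ABE, ABF, ADE, ADF, AEF, BDE, BDF, BEF, DEF
  3-simplices (5): ABDE, ABDF, ABEF, ADEF, BDEF

giving chain groups C_0 ≅ Z^5, C_1 ≅ Z^10, C_2 ≅ Z^10, C_3 ≅ Z^5.

∂_1: C_1 → C_0 sends each edge [p,q] (with p < q) to q − p. For instance
  ∂BF = F − B.
This gives a 5×10 integer matrix of rank 4; reducing to Smith normal form yields diagonal entries (1,1,1,1).

∂_2: C_2 → C_1 acts by ∂[p,q,r] = [q,r] − [p,r] + [p,q]. For instance
  ∂ABD = BD − AD + AB,
  ∂ABF = BF − AF + AB.
This gives a 10×10 integer matrix of rank 6; reducing to Smith normal form yields diagonal entries (1,1,1,1,1,1).

Boundary ∂_3: C_3 → C_2 sends each 3-simplex σ to the alternating sum Σ_i (−1)^i (σ with its i-th vertex removed). For instance
  ∂ADEF = DEF − AEF + ADF − ADE,
  ∂ABDE = BDE − ADE + ABE − ABD.
The 10×5 boundary matrix has rank 4 and Smith normal form diag(1,1,1,1).

From H_k ≅ ker(∂_k) / im(∂_{k+1}) we obtain:

  H_1: rank ker ∂_1 − rank ∂_2 = (10 − 4) − 6 = 0, and the invariant factors of ∂_2 are all 1, so H_1 ≅ 0.

H_1 = 0.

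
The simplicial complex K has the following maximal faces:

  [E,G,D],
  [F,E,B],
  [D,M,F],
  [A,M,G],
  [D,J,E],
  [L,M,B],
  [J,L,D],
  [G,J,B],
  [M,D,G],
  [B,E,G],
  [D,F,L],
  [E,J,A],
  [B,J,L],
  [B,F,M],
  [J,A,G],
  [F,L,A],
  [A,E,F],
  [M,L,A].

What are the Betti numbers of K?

b_0 = 1, b_1 = 1, b_2 = 0.

We work with the vertex ordering A < B < D < E < F < G < J < L < M. The simplices of K, each written with vertices in increasing order, are:

  0-simplices (9): A, B, D, E, F, G, J, L, M
  1-simplices (27): AE, AF, AG, AJ, AL, AM, BE, BF, BG, BJ, BL, BM, DE, DF, DG, DJ, DL, DM, EF, EG, EJ, FL, FM, GJ, GM, JL, LM
  2-simplices (18): AEF, AEJ, AFL, AGJ, AGM, ALM, BEF, BEG, BFM, BGJ, BJL, BLM, DEG, DEJ, DFL, DFM, DGM, DJL

giving chain groups C_0 ≅ Z^9, C_1 ≅ Z^27, C_2 ≅ Z^18.

Boundary ∂_1: C_1 → C_0 sends each edge [p,q] (with p < q) to q − p.
As a 9×27 matrix over Z this has rank 8, with invariant factors (1,1,1,1,1,1,1,1).

∂_2: C_2 → C_1 acts by ∂[p,q,r] = [q,r] − [p,r] + [p,q]. For instance
  ∂DGM = GM − DM + DG,
  ∂BFM = FM − BM + BF.
The 27×18 boundary matrix has rank 18 and Smith normal form diag(1,1,1,1,1,1,1,1,1,1,1,1,1,1,1,1,1,2).

Now H_k = ker ∂_k / im ∂_{k+1}, so:

  H_0: rank C_0 − rank ∂_1 = 9 − 8 = 1, and the invariant factors of ∂_1 are all 1, so H_0 ≅ Z.
  H_1: rank ker ∂_1 − rank ∂_2 = (27 − 8) − 18 = 1, and ∂_2 has invariant factor 2 > 1, so H_1 ≅ Z ⊕ Z/2.
  H_2: rank ker ∂_2 − rank ∂_3 = (18 − 18) − 0 = 0, and there is no ∂_3, so H_2 ≅ 0.

(K is a triangulation of the Klein bottle.)

Hence the Betti numbers are b_0 = 1, b_1 = 1, b_2 = 0.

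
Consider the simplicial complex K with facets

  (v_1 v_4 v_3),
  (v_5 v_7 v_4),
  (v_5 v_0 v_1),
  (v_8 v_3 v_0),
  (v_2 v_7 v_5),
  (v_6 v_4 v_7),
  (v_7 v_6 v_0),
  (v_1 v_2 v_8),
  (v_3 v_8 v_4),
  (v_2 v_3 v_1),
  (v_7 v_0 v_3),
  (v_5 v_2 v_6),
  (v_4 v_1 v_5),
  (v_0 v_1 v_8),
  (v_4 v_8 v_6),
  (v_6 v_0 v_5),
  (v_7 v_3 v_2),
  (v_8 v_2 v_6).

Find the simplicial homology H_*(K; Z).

K has 9 vertices, 27 edges, 18 triangles.
rank ∂_0 = 0, rank ∂_1 = 8 ⇒ b_0 = 9 − 0 − 8 = 1; all invariant factors of ∂_1 are 1 so no torsion. So H_0 ≅ Z.
rank ∂_1 = 8, rank ∂_2 = 18 ⇒ b_1 = 27 − 8 − 18 = 1; ∂_2 has invariant factor(s) [2] giving torsion. So H_1 ≅ Z ⊕ Z_2.
rank ∂_2 = 18, rank ∂_3 = 0 ⇒ b_2 = 18 − 18 − 0 = 0. So H_2 ≅ 0.

H_0 = Z,  H_1 = Z ⊕ Z_2,  H_2 = 0.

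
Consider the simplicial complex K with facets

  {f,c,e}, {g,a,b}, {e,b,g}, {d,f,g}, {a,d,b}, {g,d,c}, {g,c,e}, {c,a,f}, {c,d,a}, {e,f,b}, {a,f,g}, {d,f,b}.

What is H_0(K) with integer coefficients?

H_0 = Z.

K has 7 vertices, 18 edges, 12 triangles.
rank ∂_0 = 0, rank ∂_1 = 6 ⇒ b_0 = 7 − 0 − 6 = 1; all invariant factors of ∂_1 are 1 so no torsion. So H_0 = Z.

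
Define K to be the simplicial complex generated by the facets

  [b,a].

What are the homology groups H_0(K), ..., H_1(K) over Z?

H_0 ≅ Z,  H_1 = 0.

Fix the vertex order a < b and write every simplex with vertices in increasing order. Then dim K = 1 and the simplices of K are:

  0-simplices (2): a, b
  1-simplices (1): ab

giving chain groups C_0 ≅ Z^2, C_1 ≅ Z^1.

The boundary map ∂_1: C_1 → C_0 maps an edge to its endpoints' difference, ∂[p,q] = q − p. For instance
  ∂ab = b − a.
The 2×1 boundary matrix has rank 1 and Smith normal form diag(1).

Computing H_k = (kernel of ∂_k) / (image of ∂_{k+1}):

  H_0: rank C_0 − rank ∂_1 = 2 − 1 = 1, and the invariant factors of ∂_1 are all 1, so H_0 ≅ Z.
  H_1: rank ker ∂_1 − rank ∂_2 = (1 − 1) − 0 = 0, and there is no ∂_2, so H_1 ≅ 0.

(K is a triangulation of the 1-simplex.)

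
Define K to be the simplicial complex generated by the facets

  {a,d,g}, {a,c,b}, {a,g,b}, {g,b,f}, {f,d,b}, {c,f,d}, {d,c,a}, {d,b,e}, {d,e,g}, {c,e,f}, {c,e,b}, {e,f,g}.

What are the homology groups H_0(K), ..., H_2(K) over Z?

H_0 ≅ Z,  H_1 ≅ Z/2Z,  H_2 = 0.

We work with the vertex ordering a < b < c < d < e < f < g. The simplices of K, each written with vertices in increasing order, are:

  0-simplices (7): a, b, c, d, e, f, g
  1-simplices (18): ab, ac, ad, ag, bc, bd, be, bf, bg, cd, ce, cf, de, df, dg, ef, eg, fg
  2-simplices (12): abc, abg, acd, adg, bce, bde, bdf, bfg, cdf, cef, deg, efg

giving chain groups C_0 ≅ Z^7, C_1 ≅ Z^18, C_2 ≅ Z^12.

Boundary ∂_1: C_1 → C_0 sends each edge [p,q] (with p < q) to q − p.
This gives a 7×18 integer matrix of rank 6; reducing to Smith normal form yields diagonal entries (1,1,1,1,1,1).

The boundary map ∂_2: C_2 → C_1 acts by ∂[p,q,r] = [q,r] − [p,r] + [p,q]. For instance
  ∂bce = ce − be + bc,
  ∂bdf = df − bf + bd.
As a 18×12 matrix over Z this has rank 12, with invariant factors (1,1,1,1,1,1,1,1,1,1,1,2).

Reading off H_k = ker ∂_k / im ∂_{k+1}:

  H_0: rank C_0 − rank ∂_1 = 7 − 6 = 1, and the invariant factors of ∂_1 are all 1, so H_0 ≅ Z.
  H_1: rank ker ∂_1 − rank ∂_2 = (18 − 6) − 12 = 0, and ∂_2 has invariant factor 2 > 1, so H_1 ≅ Z/2Z.
  H_2: rank ker ∂_2 − rank ∂_3 = (12 − 12) − 0 = 0, and there is no ∂_3, so H_2 ≅ 0.

As a check, the Euler characteristic is 7 − 18 + 12 = 1, which agrees with 1 − 0 + 0 = 1.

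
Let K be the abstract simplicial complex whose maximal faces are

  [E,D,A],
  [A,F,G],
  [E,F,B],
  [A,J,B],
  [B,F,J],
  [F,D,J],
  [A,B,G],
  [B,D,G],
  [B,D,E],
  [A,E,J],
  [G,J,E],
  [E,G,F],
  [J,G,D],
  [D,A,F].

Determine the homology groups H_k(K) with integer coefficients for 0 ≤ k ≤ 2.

K has 7 vertices, 21 edges, 14 triangles.
rank ∂_0 = 0, rank ∂_1 = 6 ⇒ b_0 = 7 − 0 − 6 = 1; all invariant factors of ∂_1 are 1 so no torsion. So H_0 ≅ Z.
rank ∂_1 = 6, rank ∂_2 = 13 ⇒ b_1 = 21 − 6 − 13 = 2; all invariant factors of ∂_2 are 1 so no torsion. So H_1 ≅ Z^2.
rank ∂_2 = 13, rank ∂_3 = 0 ⇒ b_2 = 14 − 13 − 0 = 1. So H_2 ≅ Z.

H_0 ≅ Z,  H_1 ≅ Z^2,  H_2 ≅ Z.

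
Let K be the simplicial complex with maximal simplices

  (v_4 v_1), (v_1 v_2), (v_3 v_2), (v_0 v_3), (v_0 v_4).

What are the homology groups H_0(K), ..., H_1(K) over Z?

Take the total order v_0 < v_1 < v_2 < v_3 < v_4 on the vertex set. Then K (dimension 1) consists of the simplices:

  0-simplices (5): [v_0], [v_1], [v_2], [v_3], [v_4]
  1-simplices (5): [v_0,v_3], [v_0,v_4], [v_1,v_2], [v_1,v_4], [v_2,v_3]

Hence C_0 ≅ Z^5, C_1 ≅ Z^5.

The boundary map ∂_1: C_1 → C_0 is given by ∂[p,q] = [q] − [p]. For instance
  ∂[v_1,v_2] = [v_2] − [v_1].
As a 5×5 matrix over Z this has rank 4, with invariant factors (1,1,1,1).

Reading off H_k = ker ∂_k / im ∂_{k+1}:

  H_0: rank C_0 − rank ∂_1 = 5 − 4 = 1, and the invariant factors of ∂_1 are all 1, so H_0 = Z.
  H_1: rank ker ∂_1 − rank ∂_2 = (5 − 4) − 0 = 1, and there is no ∂_2, so H_1 = Z.

H_0 ≅ Z,  H_1 ≅ Z.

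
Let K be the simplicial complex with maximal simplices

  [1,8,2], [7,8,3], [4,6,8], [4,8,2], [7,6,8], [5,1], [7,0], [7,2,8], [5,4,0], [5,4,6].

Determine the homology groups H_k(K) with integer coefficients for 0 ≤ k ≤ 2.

H_0 = Z,  H_1 = Z^2,  H_2 = 0.

K has 9 vertices, 18 edges, 8 triangles.
rank ∂_0 = 0, rank ∂_1 = 8 ⇒ b_0 = 9 − 0 − 8 = 1; all invariant factors of ∂_1 are 1 so no torsion. So H_0 = Z.
rank ∂_1 = 8, rank ∂_2 = 8 ⇒ b_1 = 18 − 8 − 8 = 2; all invariant factors of ∂_2 are 1 so no torsion. So H_1 = Z^2.
rank ∂_2 = 8, rank ∂_3 = 0 ⇒ b_2 = 8 − 8 − 0 = 0. So H_2 = 0.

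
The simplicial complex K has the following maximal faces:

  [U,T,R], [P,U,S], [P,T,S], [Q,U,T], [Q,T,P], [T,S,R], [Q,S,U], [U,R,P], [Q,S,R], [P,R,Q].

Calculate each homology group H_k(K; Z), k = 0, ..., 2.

H_0 ≅ Z,  H_1 ≅ Z_2,  H_2 = 0.

Fix the vertex order P < Q < R < S < T < U and write every simplex with vertices in increasing order. Then dim K = 2 and the simplices of K are:

  0-simplices (6): P, Q, R, S, T, U
  1-simplices (15): PQ, PR, PS, PT, PU, QR, QS, QT, QU, RS, RT, RU, ST, SU, TU
  2-simplices (10): PQR, PQT, PRU, PST, PSU, QRS, QSU, QTU, RST, RTU

Hence C_0 ≅ Z^6, C_1 ≅ Z^15, C_2 ≅ Z^10.

The boundary map ∂_1: C_1 → C_0 maps an edge to its endpoints' difference, ∂[p,q] = q − p. For instance
  ∂PS = S − P.
The 6×15 boundary matrix has rank 5 and Smith normal form diag(1,1,1,1,1).

Boundary ∂_2: C_2 → C_1 sends each 2-simplex [p,q,r] to [q,r] − [p,r] + [p,q]. For instance
  ∂RTU = TU − RU + RT,
  ∂RST = ST − RT + RS.
The 15×10 boundary matrix has rank 10 and Smith normal form diag(1,1,1,1,1,1,1,1,1,2).

From H_k ≅ ker(∂_k) / im(∂_{k+1}) we obtain:

  H_0: rank C_0 − rank ∂_1 = 6 − 5 = 1, and the invariant factors of ∂_1 are all 1, so H_0 = Z.
  H_1: rank ker ∂_1 − rank ∂_2 = (15 − 5) − 10 = 0, and ∂_2 has invariant factor 2 > 1, so H_1 = Z_2.
  H_2: rank ker ∂_2 − rank ∂_3 = (10 − 10) − 0 = 0, and there is no ∂_3, so H_2 = 0.

As a check, the Euler characteristic is 6 − 15 + 10 = 1, which agrees with 1 − 0 + 0 = 1.
(K is a triangulation of the real projective plane RP^2.)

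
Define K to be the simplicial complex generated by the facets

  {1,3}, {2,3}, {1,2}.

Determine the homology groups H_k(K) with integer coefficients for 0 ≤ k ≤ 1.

H_0 ≅ Z,  H_1 ≅ Z.

Order the vertices as 1 < 2 < 3. Listing each simplex with vertices in this order, K has dimension 1 with simplices:

  0-simplices (3): [1], [2], [3]
  1-simplices (3): [1,2], [1,3], [2,3]

Hence C_0 ≅ Z^3, C_1 ≅ Z^3.

∂_1: C_1 → C_0 sends each edge [p,q] (with p < q) to q − p. For instance
  ∂[2,3] = [3] − [2].
As a 3×3 matrix over Z this has rank 2, with invariant factors (1,1).

From H_k ≅ ker(∂_k) / im(∂_{k+1}) we obtain:

  H_0: rank C_0 − rank ∂_1 = 3 − 2 = 1, and the invariant factors of ∂_1 are all 1, so H_0 ≅ Z.
  H_1: rank ker ∂_1 − rank ∂_2 = (3 − 2) − 0 = 1, and there is no ∂_2, so H_1 ≅ Z.

As a check, the Euler characteristic is 3 − 3 = 0, which agrees with 1 − 1 = 0.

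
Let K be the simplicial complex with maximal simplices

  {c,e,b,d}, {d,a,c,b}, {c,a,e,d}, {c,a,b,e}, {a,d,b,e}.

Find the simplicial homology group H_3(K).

Take the total order a < b < c < d < e on the vertex set. Then K (dimension 3) consists of the simplices:

  0-simplices (5): a, b, c, d, e
  1-simplices (10): ab, ac, ad, ae, bc, bd, be, cd, ce, de
  2-simplices (10): abc, abd, abe, acd, ace, ade, bcd, bce, bde, cde
  3-simplices (5): abcd, abce, abde, acde, bcde

so the chain groups are C_0 ≅ Z^5, C_1 ≅ Z^10, C_2 ≅ Z^10, C_3 ≅ Z^5.

∂_1: C_1 → C_0 is given by ∂[p,q] = [q] − [p].
The resulting 5×10 matrix has rank 4, and its Smith normal form has invariant factors (1,1,1,1).

Boundary ∂_2: C_2 → C_1 sends each 2-simplex [p,q,r] to [q,r] − [p,r] + [p,q]. For instance
  ∂abd = bd − ad + ab,
  ∂bcd = cd − bd + bc.
As a 10×10 matrix over Z this has rank 6, with invariant factors (1,1,1,1,1,1).

Boundary ∂_3: C_3 → C_2 sends each 3-simplex σ to the alternating sum Σ_i (−1)^i (σ with its i-th vertex removed). For instance
  ∂abce = bce − ace + abe − abc,
  ∂abde = bde − ade + abe − abd.
The resulting 10×5 matrix has rank 4, and its Smith normal form has invariant factors (1,1,1,1).

Computing H_k = (kernel of ∂_k) / (image of ∂_{k+1}):

  H_3: rank ker ∂_3 − rank ∂_4 = (5 − 4) − 0 = 1, and there is no ∂_4, so H_3 = Z.

H_3 ≅ Z.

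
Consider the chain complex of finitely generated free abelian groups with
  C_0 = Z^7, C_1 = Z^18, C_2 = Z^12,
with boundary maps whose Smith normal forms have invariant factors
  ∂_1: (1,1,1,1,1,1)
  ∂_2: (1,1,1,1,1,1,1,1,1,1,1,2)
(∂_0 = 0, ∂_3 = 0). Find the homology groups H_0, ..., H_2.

H_0: b_0 = 7 − 0 − 6 = 1; torsion from ∂_1 factors > 1: none. So H_0 = Z.
H_1: b_1 = 18 − 6 − 12 = 0; torsion from ∂_2 factors > 1: [2]. So H_1 = Z/2Z.
H_2: b_2 = 12 − 12 − 0 = 0; torsion from ∂_3 factors > 1: none. So H_2 = 0.

H_0 = Z,  H_1 = Z/2Z,  H_2 = 0.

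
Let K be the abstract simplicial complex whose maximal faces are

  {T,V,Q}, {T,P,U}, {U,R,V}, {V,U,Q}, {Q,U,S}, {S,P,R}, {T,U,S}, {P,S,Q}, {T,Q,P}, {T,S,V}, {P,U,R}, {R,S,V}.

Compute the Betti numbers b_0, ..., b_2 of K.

Fix the vertex order P < Q < R < S < T < U < V and write every simplex with vertices in increasing order. Then dim K = 2 and the simplices of K are:

  0-simplices (7): P, Q, R, S, T, U, V
  1-simplices (18): PQ, PR, PS, PT, PU, QS, QT, QU, QV, RS, RU, RV, ST, SU, SV, TU, TV, UV
  2-simplices (12): PQS, PQT, PRS, PRU, PTU, QSU, QTV, QUV, RSV, RUV, STU, STV

giving chain groups C_0 ≅ Z^7, C_1 ≅ Z^18, C_2 ≅ Z^12.

The boundary map ∂_1: C_1 → C_0 maps an edge to its endpoints' difference, ∂[p,q] = q − p.
The resulting 7×18 matrix has rank 6, and its Smith normal form has invariant factors (1,1,1,1,1,1).

The boundary map ∂_2: C_2 → C_1 sends each 2-simplex [p,q,r] to [q,r] − [p,r] + [p,q]. For instance
  ∂STU = TU − SU + ST,
  ∂RSV = SV − RV + RS.
The resulting 18×12 matrix has rank 12, and its Smith normal form has invariant factors (1,1,1,1,1,1,1,1,1,1,1,2).

Computing H_k = (kernel of ∂_k) / (image of ∂_{k+1}):

  H_0: rank C_0 − rank ∂_1 = 7 − 6 = 1, and the invariant factors of ∂_1 are all 1, so H_0 = Z.
  H_1: rank ker ∂_1 − rank ∂_2 = (18 − 6) − 12 = 0, and ∂_2 has invariant factor 2 > 1, so H_1 = Z/2Z.
  H_2: rank ker ∂_2 − rank ∂_3 = (12 − 12) − 0 = 0, and there is no ∂_3, so H_2 = 0.

Hence the Betti numbers are b_0 = 1, b_1 = 0, b_2 = 0.

b_0 = 1, b_1 = 0, b_2 = 0.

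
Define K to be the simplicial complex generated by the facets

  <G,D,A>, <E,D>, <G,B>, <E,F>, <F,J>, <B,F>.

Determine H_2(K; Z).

Fix the vertex order A < B < D < E < F < G < J and write every simplex with vertices in increasing order. Then dim K = 2 and the simplices of K are:

  0-simplices (7): A, B, D, E, F, G, J
  1-simplices (8): AD, AG, BF, BG, DE, DG, EF, FJ
  2-simplices (1): ADG

so the chain groups are C_0 ≅ Z^7, C_1 ≅ Z^8, C_2 ≅ Z^1.

Boundary ∂_1: C_1 → C_0 sends each edge [p,q] (with p < q) to q − p. For instance
  ∂EF = F − E.
As a 7×8 matrix over Z this has rank 6, with invariant factors (1,1,1,1,1,1).

Boundary ∂_2: C_2 → C_1 maps a triangle to the signed sum of its edges. For instance
  ∂ADG = DG − AG + AD.
The resulting 8×1 matrix has rank 1, and its Smith normal form has invariant factors (1).

From H_k ≅ ker(∂_k) / im(∂_{k+1}) we obtain:

  H_2: rank ker ∂_2 − rank ∂_3 = (1 − 1) − 0 = 0, and there is no ∂_3, so H_2 = 0.

H_2 ≅ 0.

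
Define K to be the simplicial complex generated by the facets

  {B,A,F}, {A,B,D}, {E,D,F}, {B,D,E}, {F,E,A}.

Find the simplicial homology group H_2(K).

K has 5 vertices, 10 edges, 5 triangles.
rank ∂_2 = 5, rank ∂_3 = 0 ⇒ b_2 = 5 − 5 − 0 = 0. So H_2 ≅ 0.

H_2 = 0.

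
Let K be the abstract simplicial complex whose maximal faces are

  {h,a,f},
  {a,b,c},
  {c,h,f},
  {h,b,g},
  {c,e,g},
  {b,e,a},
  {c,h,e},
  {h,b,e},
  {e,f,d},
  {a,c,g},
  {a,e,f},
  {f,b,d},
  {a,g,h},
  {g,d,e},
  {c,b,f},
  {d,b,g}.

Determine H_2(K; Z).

H_2 ≅ Z.

Order the vertices as a < b < c < d < e < f < g < h. Listing each simplex with vertices in this order, K has dimension 2 with simplices:

  0-simplices (8): a, b, c, d, e, f, g, h
  1-simplices (24): ab, ac, ae, af, ag, ah, bc, bd, be, bf, bg, bh, ce, cf, cg, ch, de, df, dg, ef, eg, eh, fh, gh
  2-simplices (16): abc, abe, acg, aef, afh, agh, bcf, bdf, bdg, beh, bgh, ceg, ceh, cfh, def, deg

Hence C_0 ≅ Z^8, C_1 ≅ Z^24, C_2 ≅ Z^16.

Boundary ∂_1: C_1 → C_0 is given by ∂[p,q] = [q] − [p].
As a 8×24 matrix over Z this has rank 7, with invariant factors (1,1,1,1,1,1,1).

The boundary map ∂_2: C_2 → C_1 maps a triangle to the signed sum of its edges. For instance
  ∂deg = eg − dg + de,
  ∂afh = fh − ah + af.
The 24×16 boundary matrix has rank 15 and Smith normal form diag(1,1,1,1,1,1,1,1,1,1,1,1,1,1,1).

From H_k ≅ ker(∂_k) / im(∂_{k+1}) we obtain:

  H_2: rank ker ∂_2 − rank ∂_3 = (16 − 15) − 0 = 1, and there is no ∂_3, so H_2 ≅ Z.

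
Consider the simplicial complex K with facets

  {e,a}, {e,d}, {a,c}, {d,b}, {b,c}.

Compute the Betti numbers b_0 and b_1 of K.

b_0 = 1, b_1 = 1.

Fix the vertex order a < b < c < d < e and write every simplex with vertices in increasing order. Then dim K = 1 and the simplices of K are:

  0-simplices (5): a, b, c, d, e
  1-simplices (5): ac, ae, bc, bd, de

Hence C_0 ≅ Z^5, C_1 ≅ Z^5.

Boundary ∂_1: C_1 → C_0 sends each edge [p,q] (with p < q) to q − p.
The resulting 5×5 matrix has rank 4, and its Smith normal form has invariant factors (1,1,1,1).

Now H_k = ker ∂_k / im ∂_{k+1}, so:

  H_0: rank C_0 − rank ∂_1 = 5 − 4 = 1, and the invariant factors of ∂_1 are all 1, so H_0 = Z.
  H_1: rank ker ∂_1 − rank ∂_2 = (5 − 4) − 0 = 1, and there is no ∂_2, so H_1 = Z.

(K is a triangulation of the circle S^1.)

Hence the Betti numbers are b_0 = 1, b_1 = 1.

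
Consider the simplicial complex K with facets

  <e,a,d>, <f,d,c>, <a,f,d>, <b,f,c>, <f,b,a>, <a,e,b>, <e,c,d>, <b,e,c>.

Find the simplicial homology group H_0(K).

Order the vertices as a < b < c < d < e < f. Listing each simplex with vertices in this order, K has dimension 2 with simplices:

  0-simplices (6): a, b, c, d, e, f
  1-simplices (12): ab, ad, ae, af, bc, be, bf, cd, ce, cf, de, df
  2-simplices (8): abe, abf, ade, adf, bce, bcf, cde, cdf

Hence C_0 ≅ Z^6, C_1 ≅ Z^12, C_2 ≅ Z^8.

The boundary map ∂_1: C_1 → C_0 is given by ∂[p,q] = [q] − [p].
The 6×12 boundary matrix has rank 5 and Smith normal form diag(1,1,1,1,1).

∂_2: C_2 → C_1 acts by ∂[p,q,r] = [q,r] − [p,r] + [p,q]. For instance
  ∂ade = de − ae + ad,
  ∂abf = bf − af + ab.
The resulting 12×8 matrix has rank 7, and its Smith normal form has invariant factors (1,1,1,1,1,1,1).

Reading off H_k = ker ∂_k / im ∂_{k+1}:

  H_0: rank C_0 − rank ∂_1 = 6 − 5 = 1, and the invariant factors of ∂_1 are all 1, so H_0 = Z.

(K is a triangulation of the 2-sphere S^2.)

H_0 = Z.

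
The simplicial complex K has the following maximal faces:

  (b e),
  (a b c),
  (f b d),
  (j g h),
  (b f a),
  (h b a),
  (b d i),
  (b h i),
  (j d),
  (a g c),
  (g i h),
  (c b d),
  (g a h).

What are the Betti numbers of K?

Take the total order a < b < c < d < e < f < g < h < i < j on the vertex set. Then K (dimension 2) consists of the simplices:

  0-simplices (10): a, b, c, d, e, f, g, h, i, j
  1-simplices (21): ab, ac, af, ag, ah, bc, bd, be, bf, bh, bi, cd, cg, df, di, dj, gh, gi, gj, hi, hj
  2-simplices (11): abc, abf, abh, acg, agh, bcd, bdf, bdi, bhi, ghi, ghj

giving chain groups C_0 ≅ Z^10, C_1 ≅ Z^21, C_2 ≅ Z^11.

The boundary map ∂_1: C_1 → C_0 maps an edge to its endpoints' difference, ∂[p,q] = q − p. For instance
  ∂ac = c − a.
The 10×21 boundary matrix has rank 9 and Smith normal form diag(1,1,1,1,1,1,1,1,1).

Boundary ∂_2: C_2 → C_1 sends each 2-simplex [p,q,r] to [q,r] − [p,r] + [p,q]. For instance
  ∂abh = bh − ah + ab,
  ∂bcd = cd − bd + bc.
The 21×11 boundary matrix has rank 11 and Smith normal form diag(1,1,1,1,1,1,1,1,1,1,1).

Reading off H_k = ker ∂_k / im ∂_{k+1}:

  H_0: rank C_0 − rank ∂_1 = 10 − 9 = 1, and the invariant factors of ∂_1 are all 1, so H_0 = Z.
  H_1: rank ker ∂_1 − rank ∂_2 = (21 − 9) − 11 = 1, and the invariant factors of ∂_2 are all 1, so H_1 = Z.
  H_2: rank ker ∂_2 − rank ∂_3 = (11 − 11) − 0 = 0, and there is no ∂_3, so H_2 = 0.

Hence the Betti numbers are b_0 = 1, b_1 = 1, b_2 = 0.

b_0 = 1, b_1 = 1, b_2 = 0.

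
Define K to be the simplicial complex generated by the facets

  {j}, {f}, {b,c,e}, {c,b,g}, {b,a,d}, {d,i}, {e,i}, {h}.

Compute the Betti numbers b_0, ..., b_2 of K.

Take the total order a < b < c < d < e < f < g < h < i < j on the vertex set. Then K (dimension 2) consists of the simplices:

  0-simplices (10): a, b, c, d, e, f, g, h, i, j
  1-simplices (10): ab, ad, bc, bd, be, bg, ce, cg, di, ei
  2-simplices (3): abd, bce, bcg

Hence C_0 ≅ Z^10, C_1 ≅ Z^10, C_2 ≅ Z^3.

Boundary ∂_1: C_1 → C_0 is given by ∂[p,q] = [q] − [p]. For instance
  ∂bc = c − b.
As a 10×10 matrix over Z this has rank 6, with invariant factors (1,1,1,1,1,1).

Boundary ∂_2: C_2 → C_1 sends each 2-simplex [p,q,r] to [q,r] − [p,r] + [p,q]. For instance
  ∂bce = ce − be + bc,
  ∂bcg = cg − bg + bc.
This gives a 10×3 integer matrix of rank 3; reducing to Smith normal form yields diagonal entries (1,1,1).

Reading off H_k = ker ∂_k / im ∂_{k+1}:

  H_0: rank C_0 − rank ∂_1 = 10 − 6 = 4, and the invariant factors of ∂_1 are all 1, so H_0 = Z^4.
  H_1: rank ker ∂_1 − rank ∂_2 = (10 − 6) − 3 = 1, and the invariant factors of ∂_2 are all 1, so H_1 = Z.
  H_2: rank ker ∂_2 − rank ∂_3 = (3 − 3) − 0 = 0, and there is no ∂_3, so H_2 = 0.

Hence the Betti numbers are b_0 = 4, b_1 = 1, b_2 = 0.

b_0 = 4, b_1 = 1, b_2 = 0.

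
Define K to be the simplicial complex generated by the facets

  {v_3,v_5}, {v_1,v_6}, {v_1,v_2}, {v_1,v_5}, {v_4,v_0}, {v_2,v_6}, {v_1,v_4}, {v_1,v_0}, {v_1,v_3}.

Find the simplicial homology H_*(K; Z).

H_0 ≅ Z,  H_1 ≅ Z^3.

Fix the vertex order v_0 < v_1 < v_2 < v_3 < v_4 < v_5 < v_6 and write every simplex with vertices in increasing order. Then dim K = 1 and the simplices of K are:

  0-simplices (7): [v_0], [v_1], [v_2], [v_3], [v_4], [v_5], [v_6]
  1-simplices (9): [v_0,v_1], [v_0,v_4], [v_1,v_2], [v_1,v_3], [v_1,v_4], [v_1,v_5], [v_1,v_6], [v_2,v_6], [v_3,v_5]

so the chain groups are C_0 ≅ Z^7, C_1 ≅ Z^9.

The boundary map ∂_1: C_1 → C_0 maps an edge to its endpoints' difference, ∂[p,q] = q − p. For instance
  ∂[v_1,v_2] = [v_2] − [v_1].
The resulting 7×9 matrix has rank 6, and its Smith normal form has invariant factors (1,1,1,1,1,1).

From H_k ≅ ker(∂_k) / im(∂_{k+1}) we obtain:

  H_0: rank C_0 − rank ∂_1 = 7 − 6 = 1, and the invariant factors of ∂_1 are all 1, so H_0 = Z.
  H_1: rank ker ∂_1 − rank ∂_2 = (9 − 6) − 0 = 3, and there is no ∂_2, so H_1 = Z^3.

(K is a triangulation of a wedge of 3 circles.)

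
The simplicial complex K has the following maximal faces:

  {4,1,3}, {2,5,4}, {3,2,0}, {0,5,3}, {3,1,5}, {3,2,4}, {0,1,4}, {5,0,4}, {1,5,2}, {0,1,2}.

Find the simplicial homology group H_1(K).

H_1 ≅ Z/2.

Order the vertices as 0 < 1 < 2 < 3 < 4 < 5. Listing each simplex with vertices in this order, K has dimension 2 with simplices:

  0-simplices (6): [0], [1], [2], [3], [4], [5]
  1-simplices (15): [0,1], [0,2], [0,3], [0,4], [0,5], [1,2], [1,3], [1,4], [1,5], [2,3], [2,4], [2,5], [3,4], [3,5], [4,5]
  2-simplices (10): [0,1,2], [0,1,4], [0,2,3], [0,3,5], [0,4,5], [1,2,5], [1,3,4], [1,3,5], [2,3,4], [2,4,5]

so the chain groups are C_0 ≅ Z^6, C_1 ≅ Z^15, C_2 ≅ Z^10.

Boundary ∂_1: C_1 → C_0 maps an edge to its endpoints' difference, ∂[p,q] = q − p. For instance
  ∂[3,5] = [5] − [3].
The resulting 6×15 matrix has rank 5, and its Smith normal form has invariant factors (1,1,1,1,1).

∂_2: C_2 → C_1 maps a triangle to the signed sum of its edges. For instance
  ∂[1,3,4] = [3,4] − [1,4] + [1,3],
  ∂[0,4,5] = [4,5] − [0,5] + [0,4].
As a 15×10 matrix over Z this has rank 10, with invariant factors (1,1,1,1,1,1,1,1,1,2).

Now H_k = ker ∂_k / im ∂_{k+1}, so:

  H_1: rank ker ∂_1 − rank ∂_2 = (15 − 5) − 10 = 0, and ∂_2 has invariant factor 2 > 1, so H_1 ≅ Z/2.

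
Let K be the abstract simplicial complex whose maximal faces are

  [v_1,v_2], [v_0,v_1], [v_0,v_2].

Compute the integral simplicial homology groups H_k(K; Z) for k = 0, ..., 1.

H_0 ≅ Z,  H_1 ≅ Z.

Fix the vertex order v_0 < v_1 < v_2 and write every simplex with vertices in increasing order. Then dim K = 1 and the simplices of K are:

  0-simplices (3): [v_0], [v_1], [v_2]
  1-simplices (3): [v_0,v_1], [v_0,v_2], [v_1,v_2]

so the chain groups are C_0 ≅ Z^3, C_1 ≅ Z^3.

The boundary map ∂_1: C_1 → C_0 maps an edge to its endpoints' difference, ∂[p,q] = q − p. For instance
  ∂[v_0,v_1] = [v_1] − [v_0].
As a 3×3 matrix over Z this has rank 2, with invariant factors (1,1).

From H_k ≅ ker(∂_k) / im(∂_{k+1}) we obtain:

  H_0: rank C_0 − rank ∂_1 = 3 − 2 = 1, and the invariant factors of ∂_1 are all 1, so H_0 = Z.
  H_1: rank ker ∂_1 − rank ∂_2 = (3 − 2) − 0 = 1, and there is no ∂_2, so H_1 = Z.

As a check, the Euler characteristic is 3 − 3 = 0, which agrees with 1 − 1 = 0.
(K is a triangulation of the circle S^1.)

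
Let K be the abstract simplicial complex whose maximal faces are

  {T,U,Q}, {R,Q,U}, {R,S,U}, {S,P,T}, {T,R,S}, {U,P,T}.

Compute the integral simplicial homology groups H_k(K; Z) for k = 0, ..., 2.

H_0 ≅ Z,  H_1 ≅ Z,  H_2 = 0.

Fix the vertex order P < Q < R < S < T < U and write every simplex with vertices in increasing order. Then dim K = 2 and the simplices of K are:

  0-simplices (6): P, Q, R, S, T, U
  1-simplices (12): PS, PT, PU, QR, QT, QU, RS, RT, RU, ST, SU, TU
  2-simplices (6): PST, PTU, QRU, QTU, RST, RSU

so the chain groups are C_0 ≅ Z^6, C_1 ≅ Z^12, C_2 ≅ Z^6.

∂_1: C_1 → C_0 maps an edge to its endpoints' difference, ∂[p,q] = q − p.
The 6×12 boundary matrix has rank 5 and Smith normal form diag(1,1,1,1,1).

Boundary ∂_2: C_2 → C_1 sends each 2-simplex [p,q,r] to [q,r] − [p,r] + [p,q]. For instance
  ∂PST = ST − PT + PS,
  ∂RST = ST − RT + RS.
This gives a 12×6 integer matrix of rank 6; reducing to Smith normal form yields diagonal entries (1,1,1,1,1,1).

From H_k ≅ ker(∂_k) / im(∂_{k+1}) we obtain:

  H_0: rank C_0 − rank ∂_1 = 6 − 5 = 1, and the invariant factors of ∂_1 are all 1, so H_0 = Z.
  H_1: rank ker ∂_1 − rank ∂_2 = (12 − 5) − 6 = 1, and the invariant factors of ∂_2 are all 1, so H_1 = Z.
  H_2: rank ker ∂_2 − rank ∂_3 = (6 − 6) − 0 = 0, and there is no ∂_3, so H_2 = 0.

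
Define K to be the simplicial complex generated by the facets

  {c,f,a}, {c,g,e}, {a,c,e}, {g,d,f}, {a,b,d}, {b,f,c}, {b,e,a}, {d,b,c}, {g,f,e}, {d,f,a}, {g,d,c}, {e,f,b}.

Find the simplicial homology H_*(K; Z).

H_0 ≅ Z,  H_1 ≅ Z/2,  H_2 = 0.

Order the vertices as a < b < c < d < e < f < g. Listing each simplex with vertices in this order, K has dimension 2 with simplices:

  0-simplices (7): a, b, c, d, e, f, g
  1-simplices (18): ab, ac, ad, ae, af, bc, bd, be, bf, cd, ce, cf, cg, df, dg, ef, eg, fg
  2-simplices (12): abd, abe, ace, acf, adf, bcd, bcf, bef, cdg, ceg, dfg, efg

Hence C_0 ≅ Z^7, C_1 ≅ Z^18, C_2 ≅ Z^12.

Boundary ∂_1: C_1 → C_0 sends each edge [p,q] (with p < q) to q − p. For instance
  ∂ab = b − a.
As a 7×18 matrix over Z this has rank 6, with invariant factors (1,1,1,1,1,1).

The boundary map ∂_2: C_2 → C_1 acts by ∂[p,q,r] = [q,r] − [p,r] + [p,q]. For instance
  ∂acf = cf − af + ac,
  ∂bcd = cd − bd + bc.
This gives a 18×12 integer matrix of rank 12; reducing to Smith normal form yields diagonal entries (1,1,1,1,1,1,1,1,1,1,1,2).

Now H_k = ker ∂_k / im ∂_{k+1}, so:

  H_0: rank C_0 − rank ∂_1 = 7 − 6 = 1, and the invariant factors of ∂_1 are all 1, so H_0 = Z.
  H_1: rank ker ∂_1 − rank ∂_2 = (18 − 6) − 12 = 0, and ∂_2 has invariant factor 2 > 1, so H_1 = Z/2.
  H_2: rank ker ∂_2 − rank ∂_3 = (12 − 12) − 0 = 0, and there is no ∂_3, so H_2 = 0.

As a check, the Euler characteristic is 7 − 18 + 12 = 1, which agrees with 1 − 0 + 0 = 1.
(K is a triangulation of the real projective plane RP^2.)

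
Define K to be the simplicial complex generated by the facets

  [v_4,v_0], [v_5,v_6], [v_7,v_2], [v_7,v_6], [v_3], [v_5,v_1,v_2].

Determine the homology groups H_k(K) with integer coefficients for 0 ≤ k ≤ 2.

K has 8 vertices, 7 edges, 1 triangle.
rank ∂_0 = 0, rank ∂_1 = 5 ⇒ b_0 = 8 − 0 − 5 = 3; all invariant factors of ∂_1 are 1 so no torsion. So H_0 = Z^3.
rank ∂_1 = 5, rank ∂_2 = 1 ⇒ b_1 = 7 − 5 − 1 = 1; all invariant factors of ∂_2 are 1 so no torsion. So H_1 = Z.
rank ∂_2 = 1, rank ∂_3 = 0 ⇒ b_2 = 1 − 1 − 0 = 0. So H_2 = 0.

H_0 = Z^3,  H_1 = Z,  H_2 = 0.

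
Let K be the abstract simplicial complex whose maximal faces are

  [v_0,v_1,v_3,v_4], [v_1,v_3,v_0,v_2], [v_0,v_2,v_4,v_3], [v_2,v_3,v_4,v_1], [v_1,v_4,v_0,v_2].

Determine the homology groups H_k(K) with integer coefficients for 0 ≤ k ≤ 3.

We work with the vertex ordering v_0 < v_1 < v_2 < v_3 < v_4. The simplices of K, each written with vertices in increasing order, are:

  0-simplices (5): [v_0], [v_1], [v_2], [v_3], [v_4]
  1-simplices (10): [v_0,v_1], [v_0,v_2], [v_0,v_3], [v_0,v_4], [v_1,v_2], [v_1,v_3], [v_1,v_4], [v_2,v_3], [v_2,v_4], [v_3,v_4]
  2-simplices (10): [v_0,v_1,v_2], [v_0,v_1,v_3], [v_0,v_1,v_4], [v_0,v_2,v_3], [v_0,v_2,v_4], [v_0,v_3,v_4], [v_1,v_2,v_3], [v_1,v_2,v_4], [v_1,v_3,v_4], [v_2,v_3,v_4]
  3-simplices (5): [v_0,v_1,v_2,v_3], [v_0,v_1,v_2,v_4], [v_0,v_1,v_3,v_4], [v_0,v_2,v_3,v_4], [v_1,v_2,v_3,v_4]

giving chain groups C_0 ≅ Z^5, C_1 ≅ Z^10, C_2 ≅ Z^10, C_3 ≅ Z^5.

The boundary map ∂_1: C_1 → C_0 maps an edge to its endpoints' difference, ∂[p,q] = q − p. For instance
  ∂[v_0,v_4] = [v_4] − [v_0].
The 5×10 boundary matrix has rank 4 and Smith normal form diag(1,1,1,1).

∂_2: C_2 → C_1 acts by ∂[p,q,r] = [q,r] − [p,r] + [p,q]. For instance
  ∂[v_0,v_1,v_2] = [v_1,v_2] − [v_0,v_2] + [v_0,v_1],
  ∂[v_0,v_2,v_3] = [v_2,v_3] − [v_0,v_3] + [v_0,v_2].
The resulting 10×10 matrix has rank 6, and its Smith normal form has invariant factors (1,1,1,1,1,1).

∂_3: C_3 → C_2 sends each 3-simplex σ to the alternating sum Σ_i (−1)^i (σ with its i-th vertex removed). For instance
  ∂[v_1,v_2,v_3,v_4] = [v_2,v_3,v_4] − [v_1,v_3,v_4] + [v_1,v_2,v_4] − [v_1,v_2,v_3],
  ∂[v_0,v_1,v_2,v_4] = [v_1,v_2,v_4] − [v_0,v_2,v_4] + [v_0,v_1,v_4] − [v_0,v_1,v_2].
This gives a 10×5 integer matrix of rank 4; reducing to Smith normal form yields diagonal entries (1,1,1,1).

From H_k ≅ ker(∂_k) / im(∂_{k+1}) we obtain:

  H_0: rank C_0 − rank ∂_1 = 5 − 4 = 1, and the invariant factors of ∂_1 are all 1, so H_0 = Z.
  H_1: rank ker ∂_1 − rank ∂_2 = (10 − 4) − 6 = 0, and the invariant factors of ∂_2 are all 1, so H_1 = 0.
  H_2: rank ker ∂_2 − rank ∂_3 = (10 − 6) − 4 = 0, and the invariant factors of ∂_3 are all 1, so H_2 = 0.
  H_3: rank ker ∂_3 − rank ∂_4 = (5 − 4) − 0 = 1, and there is no ∂_4, so H_3 = Z.

As a check, the Euler characteristic is 5 − 10 + 10 − 5 = 0, which agrees with 1 − 0 + 0 − 1 = 0.

H_0 = Z,  H_1 = 0,  H_2 = 0,  H_3 = Z.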